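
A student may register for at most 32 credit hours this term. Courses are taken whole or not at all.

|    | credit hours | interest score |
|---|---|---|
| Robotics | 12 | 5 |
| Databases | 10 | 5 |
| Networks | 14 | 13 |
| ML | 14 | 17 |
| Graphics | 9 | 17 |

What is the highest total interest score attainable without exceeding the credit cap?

This is an integer program with binary decision variables.
Allowing fractional choices, the relaxed optimum would be about 42.4, but courses are indivisible.
ML + Graphics: credit hours 14 + 9 = 23 ≤ 32, interest score 17 + 17 = 34.
Networks + Graphics: credit hours 14 + 9 = 23 ≤ 32, interest score 13 + 17 = 30.
Best is ML and Graphics with total interest score 34.

34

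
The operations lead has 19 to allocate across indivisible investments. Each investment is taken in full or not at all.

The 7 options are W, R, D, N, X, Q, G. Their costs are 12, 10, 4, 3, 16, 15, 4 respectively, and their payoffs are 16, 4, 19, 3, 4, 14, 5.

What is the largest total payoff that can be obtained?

38

This is an integer program with binary decision variables.
Take W, D, and N: cost 12 + 4 + 3 = 19 ≤ 19, payoff 16 + 19 + 3 = 38.
No other feasible combination does better.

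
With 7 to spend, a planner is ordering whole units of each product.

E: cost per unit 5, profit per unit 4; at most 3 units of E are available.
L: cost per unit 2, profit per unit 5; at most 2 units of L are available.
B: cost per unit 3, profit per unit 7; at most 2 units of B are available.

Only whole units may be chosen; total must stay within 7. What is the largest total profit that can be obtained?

17

This is a bounded integer knapsack.
2×B: cost 6 ≤ 7, profit 2·7 = 14.
2×L and 1×B: cost 7 ≤ 7, profit 2·5 + 1·7 = 17.
Best is 17.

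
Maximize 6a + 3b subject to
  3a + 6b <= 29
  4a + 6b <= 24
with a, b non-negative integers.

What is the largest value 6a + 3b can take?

36

(a,b)=(6,0): 3·6+6·0=18≤29, 4·6+6·0=24≤24, objective 36.
(a,b)=(5,0): 3·5+6·0=15≤29, 4·5+6·0=20≤24, objective 30.
No feasible integer point exceeds 36.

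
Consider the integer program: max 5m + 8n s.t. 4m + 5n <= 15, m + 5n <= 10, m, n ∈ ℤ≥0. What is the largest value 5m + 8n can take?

(m,n)=(2,1): 4·2+5·1=13≤15, 1·2+5·1=7≤10, objective 18.
(m,n)=(0,2): 4·0+5·2=10≤15, 1·0+5·2=10≤10, objective 16.
(m,n)=(3,0): 4·3+5·0=12≤15, 1·3+5·0=3≤10, objective 15.
No feasible integer point exceeds 18.

18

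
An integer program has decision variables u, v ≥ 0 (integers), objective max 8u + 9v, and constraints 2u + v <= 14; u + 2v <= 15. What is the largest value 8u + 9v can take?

The continuous relaxation peaks at (4.33, 5.33) with value 82.67; rounding to a feasible lattice point costs some objective.
(u,v)=(3,6): 2·3+1·6=12≤14, 1·3+2·6=15≤15, objective 78.
(u,v)=(4,5): 2·4+1·5=13≤14, 1·4+2·5=14≤15, objective 77.
(u,v)=(5,4): 2·5+1·4=14≤14, 1·5+2·4=13≤15, objective 76.
(u,v)=(2,6): 2·2+1·6=10≤14, 1·2+2·6=14≤15, objective 70.
Maximum is 78 at (u,v)=(3,6).

78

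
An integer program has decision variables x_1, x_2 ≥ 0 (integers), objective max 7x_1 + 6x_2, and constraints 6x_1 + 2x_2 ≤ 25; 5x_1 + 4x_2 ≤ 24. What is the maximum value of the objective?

(x_1,x_2)=(0,6): 6·0+2·6=12≤25, 5·0+4·6=24≤24, objective 36.
(x_1,x_2)=(0,5): 6·0+2·5=10≤25, 5·0+4·5=20≤24, objective 30.
The best lattice point is (0,6), giving 36.

36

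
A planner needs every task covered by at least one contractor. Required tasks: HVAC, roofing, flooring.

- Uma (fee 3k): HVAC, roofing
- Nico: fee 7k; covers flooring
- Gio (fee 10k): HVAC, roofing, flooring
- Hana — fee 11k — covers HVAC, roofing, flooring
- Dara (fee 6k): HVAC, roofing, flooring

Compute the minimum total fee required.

This is a weighted set-cover instance.
The greedy cost-per-new-task heuristic would pick Uma and Dara for 9, but a cheaper cover exists.
Dara alone covers HVAC, roofing, flooring — every task.
Total fee: 6.
No cover costs less than 6.

6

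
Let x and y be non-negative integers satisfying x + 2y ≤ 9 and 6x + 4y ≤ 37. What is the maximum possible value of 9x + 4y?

54

Relaxing integrality, the LP optimum is 55.50 at (x,y) = (6.17, 0), which is not an integer point.
(x,y)=(6,0): 1·6+2·0=6≤9, 6·6+4·0=36≤37, objective 54.
(x,y)=(5,1): 1·5+2·1=7≤9, 6·5+4·1=34≤37, objective 49.
(x,y)=(5,0): 1·5+2·0=5≤9, 6·5+4·0=30≤37, objective 45.
No feasible integer point exceeds 54.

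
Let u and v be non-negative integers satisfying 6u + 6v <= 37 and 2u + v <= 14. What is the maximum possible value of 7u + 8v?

48

The continuous relaxation peaks at (0, 6.17) with value 49.33; rounding to a feasible lattice point costs some objective.
(u,v)=(0,6): 6·0+6·6=36≤37, 2·0+1·6=6≤14, objective 48.
(u,v)=(1,5): 6·1+6·5=36≤37, 2·1+1·5=7≤14, objective 47.
The best lattice point is (0,6), giving 48.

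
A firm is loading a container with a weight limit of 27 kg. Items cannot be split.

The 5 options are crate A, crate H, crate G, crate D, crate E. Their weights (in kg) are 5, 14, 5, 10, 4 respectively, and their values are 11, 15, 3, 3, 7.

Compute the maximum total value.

33

This is an integer program with binary decision variables.
crate A + crate H + crate G: weight 5 + 14 + 5 = 24 ≤ 27, value 11 + 15 + 3 = 29.
crate A + crate H + crate E: weight 5 + 14 + 4 = 23 ≤ 27, value 11 + 15 + 7 = 33.
crate A + crate H: weight 5 + 14 = 19 ≤ 27, value 11 + 15 = 26.
Best is crate A, crate H, and crate E with total value 33.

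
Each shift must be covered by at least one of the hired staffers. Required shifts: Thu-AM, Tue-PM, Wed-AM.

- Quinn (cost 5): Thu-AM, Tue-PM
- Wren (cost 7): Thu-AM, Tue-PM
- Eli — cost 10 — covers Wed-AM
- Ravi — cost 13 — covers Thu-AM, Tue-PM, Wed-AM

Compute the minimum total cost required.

13

The greedy cost-per-new-shift heuristic would pick Quinn and Eli for 15, but a cheaper cover exists.
Ravi alone covers Thu-AM, Tue-PM, Wed-AM — every shift.
Total cost: 13.
No cover costs less than 13.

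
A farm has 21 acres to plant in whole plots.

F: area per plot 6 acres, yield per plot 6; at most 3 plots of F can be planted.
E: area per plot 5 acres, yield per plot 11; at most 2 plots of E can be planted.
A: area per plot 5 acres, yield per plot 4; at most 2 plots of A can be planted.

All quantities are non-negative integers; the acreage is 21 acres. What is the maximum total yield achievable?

1×F, 2×E, and 1×A: area 21 ≤ 21, yield 1·6 + 2·11 + 1·4 = 32.
2×E and 2×A: area 20 ≤ 21, yield 2·11 + 2·4 = 30.
Best is 32.

32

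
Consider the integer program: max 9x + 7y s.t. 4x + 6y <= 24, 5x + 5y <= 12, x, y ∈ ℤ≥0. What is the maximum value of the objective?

Relaxing integrality, the LP optimum is 21.60 at (x,y) = (2.4, 0), which is not an integer point.
(x,y)=(2,0): 4·2+6·0=8≤24, 5·2+5·0=10≤12, objective 18.
(x,y)=(1,1): 4·1+6·1=10≤24, 5·1+5·1=10≤12, objective 16.
(x,y)=(1,0): 4·1+6·0=4≤24, 5·1+5·0=5≤12, objective 9.
Maximum is 18 at (x,y)=(2,0).

18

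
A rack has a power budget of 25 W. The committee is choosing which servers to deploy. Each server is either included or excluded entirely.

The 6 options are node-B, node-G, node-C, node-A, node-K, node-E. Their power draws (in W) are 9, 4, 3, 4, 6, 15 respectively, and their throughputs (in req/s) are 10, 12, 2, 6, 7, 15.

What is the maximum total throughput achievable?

35

This is an integer program with binary decision variables.
node-B + node-G + node-A + node-K: power draw 9 + 4 + 4 + 6 = 23 ≤ 25, throughput 10 + 12 + 6 + 7 = 35.
node-G + node-K + node-E: power draw 4 + 6 + 15 = 25 ≤ 25, throughput 12 + 7 + 15 = 34.
node-G + node-A + node-E: power draw 4 + 4 + 15 = 23 ≤ 25, throughput 12 + 6 + 15 = 33.
Best is node-B, node-G, node-A, and node-K with total throughput 35.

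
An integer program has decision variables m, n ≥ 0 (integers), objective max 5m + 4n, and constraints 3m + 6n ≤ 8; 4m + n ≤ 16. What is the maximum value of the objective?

The continuous relaxation peaks at (2.67, 0) with value 13.33; rounding to a feasible lattice point costs some objective.
(m,n)=(2,0): 3·2+6·0=6≤8, 4·2+1·0=8≤16, objective 10.
(m,n)=(1,0): 3·1+6·0=3≤8, 4·1+1·0=4≤16, objective 5.
The best lattice point is (2,0), giving 10.

10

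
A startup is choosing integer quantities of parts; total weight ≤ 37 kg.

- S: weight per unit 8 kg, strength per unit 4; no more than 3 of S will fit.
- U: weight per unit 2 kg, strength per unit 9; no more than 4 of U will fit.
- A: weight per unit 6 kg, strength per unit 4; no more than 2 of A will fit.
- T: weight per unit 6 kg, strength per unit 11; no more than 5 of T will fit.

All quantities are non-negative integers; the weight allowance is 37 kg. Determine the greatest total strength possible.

4×U and 4×T: weight 32 ≤ 37, strength 4·9 + 4·11 = 80.
3×U and 5×T: weight 36 ≤ 37, strength 3·9 + 5·11 = 82.
Best is 82.

82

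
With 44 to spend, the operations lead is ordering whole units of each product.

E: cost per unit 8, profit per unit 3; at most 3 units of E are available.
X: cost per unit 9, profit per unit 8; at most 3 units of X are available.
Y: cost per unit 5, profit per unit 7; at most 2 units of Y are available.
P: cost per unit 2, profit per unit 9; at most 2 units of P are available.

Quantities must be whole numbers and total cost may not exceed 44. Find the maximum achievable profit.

56

Take 3×X, 2×Y, and 2×P: cost 41 ≤ 44, profit 3·8 + 2·7 + 2·9 = 56.
P has the best ratio (9/2) and is taken to its limit of 2; remaining capacity is filled optimally with the others.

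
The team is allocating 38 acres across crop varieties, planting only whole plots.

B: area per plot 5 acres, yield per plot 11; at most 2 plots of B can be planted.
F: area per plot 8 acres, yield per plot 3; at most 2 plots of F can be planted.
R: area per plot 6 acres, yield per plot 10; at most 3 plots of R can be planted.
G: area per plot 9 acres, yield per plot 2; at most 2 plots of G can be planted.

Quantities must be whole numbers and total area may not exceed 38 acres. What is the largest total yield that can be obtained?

Take 2×B, 1×F, and 3×R: area 36 ≤ 38, yield 2·11 + 1·3 + 3·10 = 55.
B has the best ratio (11/5) and is taken to its limit of 2; remaining capacity is filled optimally with the others.

55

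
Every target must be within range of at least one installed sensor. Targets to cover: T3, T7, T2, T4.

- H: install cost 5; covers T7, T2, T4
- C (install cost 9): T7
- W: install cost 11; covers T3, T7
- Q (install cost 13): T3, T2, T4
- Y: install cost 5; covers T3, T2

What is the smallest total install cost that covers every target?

Choose H and Y: together they cover T3, T7, T2, T4 — every target.
Total install cost: 5 + 5 = 10.
No cover costs less than 10.

10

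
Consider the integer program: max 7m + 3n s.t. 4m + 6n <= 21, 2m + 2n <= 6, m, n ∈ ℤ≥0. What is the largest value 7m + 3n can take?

21

(m,n)=(3,0): 4·3+6·0=12≤21, 2·3+2·0=6≤6, objective 21.
(m,n)=(2,1): 4·2+6·1=14≤21, 2·2+2·1=6≤6, objective 17.
(m,n)=(2,0): 4·2+6·0=8≤21, 2·2+2·0=4≤6, objective 14.
No feasible integer point exceeds 21.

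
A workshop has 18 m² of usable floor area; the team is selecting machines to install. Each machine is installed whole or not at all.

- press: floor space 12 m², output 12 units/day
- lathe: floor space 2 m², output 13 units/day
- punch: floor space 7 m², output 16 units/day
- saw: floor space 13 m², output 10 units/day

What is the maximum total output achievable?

This is a 0-1 knapsack instance.
Take lathe and punch: floor space 2 + 7 = 9 ≤ 18, output 13 + 16 = 29.
No other feasible combination does better.

29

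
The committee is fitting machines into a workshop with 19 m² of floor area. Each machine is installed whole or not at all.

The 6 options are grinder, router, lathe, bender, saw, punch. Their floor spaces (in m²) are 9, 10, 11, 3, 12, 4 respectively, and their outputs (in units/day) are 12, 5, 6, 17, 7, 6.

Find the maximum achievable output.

35

Allowing fractional choices, the relaxed optimum would be about 36.8, but machines are indivisible.
bender + saw + punch: floor space 3 + 12 + 4 = 19 ≤ 19, output 17 + 7 + 6 = 30.
grinder + bender + punch: floor space 9 + 3 + 4 = 16 ≤ 19, output 12 + 17 + 6 = 35.
Best is grinder, bender, and punch with total output 35.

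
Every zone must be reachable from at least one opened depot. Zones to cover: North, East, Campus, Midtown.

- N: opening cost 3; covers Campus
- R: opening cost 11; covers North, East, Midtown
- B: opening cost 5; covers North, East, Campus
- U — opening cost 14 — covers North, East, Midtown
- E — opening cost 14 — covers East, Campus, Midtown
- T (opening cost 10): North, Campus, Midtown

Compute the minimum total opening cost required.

14

The greedy cost-per-new-zone heuristic would pick B and T for 15, but a cheaper cover exists.
Choose N and R: together they cover North, East, Campus, Midtown — every zone.
Total opening cost: 3 + 11 = 14.
No cover costs less than 14.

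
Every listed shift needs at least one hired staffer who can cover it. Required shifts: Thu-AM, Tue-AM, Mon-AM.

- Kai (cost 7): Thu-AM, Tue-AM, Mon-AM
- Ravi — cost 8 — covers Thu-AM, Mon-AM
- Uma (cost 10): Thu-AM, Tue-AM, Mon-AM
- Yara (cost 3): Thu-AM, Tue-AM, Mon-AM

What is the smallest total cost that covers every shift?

Yara alone covers Thu-AM, Tue-AM, Mon-AM — every shift.
Total cost: 3.
No cover costs less than 3.

3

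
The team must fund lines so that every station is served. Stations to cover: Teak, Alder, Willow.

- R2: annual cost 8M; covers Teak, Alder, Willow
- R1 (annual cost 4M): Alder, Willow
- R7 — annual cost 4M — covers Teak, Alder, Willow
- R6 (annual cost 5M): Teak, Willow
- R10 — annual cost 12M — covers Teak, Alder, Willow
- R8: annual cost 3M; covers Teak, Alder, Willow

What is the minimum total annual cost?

R8 alone covers Teak, Alder, Willow — every station.
Total annual cost: 3.
No cover costs less than 3.

3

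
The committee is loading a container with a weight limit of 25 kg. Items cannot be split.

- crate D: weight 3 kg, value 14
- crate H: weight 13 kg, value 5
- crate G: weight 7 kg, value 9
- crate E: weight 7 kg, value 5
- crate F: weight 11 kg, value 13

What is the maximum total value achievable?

36

Allowing fractional choices, the relaxed optimum would be about 38.9, but items are indivisible.
crate D + crate G + crate F: weight 3 + 7 + 11 = 21 ≤ 25, value 14 + 9 + 13 = 36.
crate D + crate G + crate E: weight 3 + 7 + 7 = 17 ≤ 25, value 14 + 9 + 5 = 28.
crate D + crate E + crate F: weight 3 + 7 + 11 = 21 ≤ 25, value 14 + 5 + 13 = 32.
Best is crate D, crate G, and crate F with total value 36.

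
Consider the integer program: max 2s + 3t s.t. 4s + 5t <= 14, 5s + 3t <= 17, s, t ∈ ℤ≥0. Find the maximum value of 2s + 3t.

(s,t)=(1,2): 4·1+5·2=14≤14, 5·1+3·2=11≤17, objective 8.
(s,t)=(2,1): 4·2+5·1=13≤14, 5·2+3·1=13≤17, objective 7.
(s,t)=(0,2): 4·0+5·2=10≤14, 5·0+3·2=6≤17, objective 6.
No feasible integer point exceeds 8.

8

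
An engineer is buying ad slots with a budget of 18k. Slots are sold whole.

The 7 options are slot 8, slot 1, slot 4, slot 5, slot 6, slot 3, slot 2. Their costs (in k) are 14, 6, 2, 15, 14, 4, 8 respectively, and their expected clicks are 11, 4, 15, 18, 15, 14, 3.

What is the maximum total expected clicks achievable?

33

slot 1 + slot 4 + slot 3: cost 6 + 2 + 4 = 12 ≤ 18, expected clicks 4 + 15 + 14 = 33.
slot 4 + slot 5: cost 2 + 15 = 17 ≤ 18, expected clicks 15 + 18 = 33.
The maximum expected clicks is 33; one optimal choice is slot 1, slot 4, and slot 3.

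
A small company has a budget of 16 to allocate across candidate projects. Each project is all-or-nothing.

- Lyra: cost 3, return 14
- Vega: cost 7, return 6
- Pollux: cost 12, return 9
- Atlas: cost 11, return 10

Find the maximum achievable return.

24

This is an integer program with binary decision variables.
Allowing fractional choices, the relaxed optimum would be about 25.7, but projects are indivisible.
Lyra + Pollux: cost 3 + 12 = 15 ≤ 16, return 14 + 9 = 23.
Lyra + Vega: cost 3 + 7 = 10 ≤ 16, return 14 + 6 = 20.
Lyra + Atlas: cost 3 + 11 = 14 ≤ 16, return 14 + 10 = 24.
Best is Lyra and Atlas with total return 24.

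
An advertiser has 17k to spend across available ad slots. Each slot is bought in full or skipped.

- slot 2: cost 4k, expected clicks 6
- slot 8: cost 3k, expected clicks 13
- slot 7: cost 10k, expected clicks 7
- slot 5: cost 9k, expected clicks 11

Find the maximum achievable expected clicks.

30

Take slot 2, slot 8, and slot 5: cost 4 + 3 + 9 = 16 ≤ 17, expected clicks 6 + 13 + 11 = 30.
No other feasible combination does better.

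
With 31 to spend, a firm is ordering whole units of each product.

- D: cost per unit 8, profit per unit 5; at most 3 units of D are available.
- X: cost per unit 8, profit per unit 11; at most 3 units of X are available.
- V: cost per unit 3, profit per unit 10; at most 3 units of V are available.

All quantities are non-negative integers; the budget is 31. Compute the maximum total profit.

V has the best ratio (10/3); taking only V gives at most 3×10 = 30 (stopped by the supply cap of 3).
Mixing does better — 3×X and 2×V: cost 30 ≤ 31, profit 3·11 + 2·10 = 53.

53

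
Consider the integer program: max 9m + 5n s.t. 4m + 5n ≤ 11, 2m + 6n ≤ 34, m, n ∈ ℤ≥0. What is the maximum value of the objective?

18

The continuous relaxation peaks at (2.75, 0) with value 24.75; rounding to a feasible lattice point costs some objective.
(m,n)=(2,0): 4·2+5·0=8≤11, 2·2+6·0=4≤34, objective 18.
(m,n)=(1,1): 4·1+5·1=9≤11, 2·1+6·1=8≤34, objective 14.
(m,n)=(1,0): 4·1+5·0=4≤11, 2·1+6·0=2≤34, objective 9.
Maximum is 18 at (m,n)=(2,0).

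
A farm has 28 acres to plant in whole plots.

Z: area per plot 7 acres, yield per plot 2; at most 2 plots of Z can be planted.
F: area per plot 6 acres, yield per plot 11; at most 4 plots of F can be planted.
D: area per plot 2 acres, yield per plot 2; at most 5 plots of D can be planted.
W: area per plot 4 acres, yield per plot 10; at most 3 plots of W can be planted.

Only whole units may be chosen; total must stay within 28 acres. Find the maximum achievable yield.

This is a bounded integer knapsack.
Take 2×F, 2×D, and 3×W: area 28 ≤ 28, yield 2·11 + 2·2 + 3·10 = 56.
W has the best ratio (10/4) and is taken to its limit of 3; remaining capacity is filled optimally with the others.

56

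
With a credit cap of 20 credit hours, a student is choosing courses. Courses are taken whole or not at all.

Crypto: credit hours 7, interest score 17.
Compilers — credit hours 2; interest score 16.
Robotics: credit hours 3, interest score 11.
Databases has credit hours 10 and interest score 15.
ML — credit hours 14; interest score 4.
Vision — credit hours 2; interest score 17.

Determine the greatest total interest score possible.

This is a 0-1 knapsack instance.
Take Crypto, Compilers, Robotics, and Vision: credit hours 7 + 2 + 3 + 2 = 14 ≤ 20, interest score 17 + 16 + 11 + 17 = 61.
No other feasible combination does better.

61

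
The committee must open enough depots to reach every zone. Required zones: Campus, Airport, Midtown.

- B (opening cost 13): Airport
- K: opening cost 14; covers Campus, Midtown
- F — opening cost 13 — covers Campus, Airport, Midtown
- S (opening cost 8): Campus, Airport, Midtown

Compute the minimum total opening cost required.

S alone covers Campus, Airport, Midtown — every zone.
Total opening cost: 8.
No cover costs less than 8.

8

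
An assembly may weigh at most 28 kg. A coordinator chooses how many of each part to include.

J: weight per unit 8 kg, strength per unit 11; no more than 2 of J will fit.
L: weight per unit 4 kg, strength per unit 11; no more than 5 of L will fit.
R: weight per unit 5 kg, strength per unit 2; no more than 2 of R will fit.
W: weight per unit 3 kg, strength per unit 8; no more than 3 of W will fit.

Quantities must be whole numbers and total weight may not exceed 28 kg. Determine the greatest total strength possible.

71

This is a bounded integer knapsack.
L has the best ratio (11/4); taking only L gives at most 5×11 = 55 (stopped by the supply cap of 5).
Mixing does better — 5×L and 2×W: weight 26 ≤ 28, strength 5·11 + 2·8 = 71.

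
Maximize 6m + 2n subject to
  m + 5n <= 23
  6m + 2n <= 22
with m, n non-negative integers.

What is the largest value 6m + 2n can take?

22

(m,n)=(3,2): 1·3+5·2=13≤23, 6·3+2·2=22≤22, objective 22.
(m,n)=(3,1): 1·3+5·1=8≤23, 6·3+2·1=20≤22, objective 20.
(m,n)=(2,3): 1·2+5·3=17≤23, 6·2+2·3=18≤22, objective 18.
The best lattice point is (3,2), giving 22.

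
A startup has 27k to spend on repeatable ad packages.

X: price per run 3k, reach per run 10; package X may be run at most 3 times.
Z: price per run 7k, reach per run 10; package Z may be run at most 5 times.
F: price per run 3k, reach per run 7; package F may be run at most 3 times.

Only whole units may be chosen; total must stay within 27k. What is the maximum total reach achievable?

This is a bounded integer knapsack.
X has the best ratio (10/3); taking only X gives at most 3×10 = 30 (stopped by the supply cap of 3).
Mixing does better — 3×X, 1×Z, and 3×F: price 25 ≤ 27, reach 3·10 + 1·10 + 3·7 = 61.

61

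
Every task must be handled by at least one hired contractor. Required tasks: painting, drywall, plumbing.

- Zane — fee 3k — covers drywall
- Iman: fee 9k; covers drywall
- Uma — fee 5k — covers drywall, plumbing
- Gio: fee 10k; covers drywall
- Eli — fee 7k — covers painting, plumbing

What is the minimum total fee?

The greedy cost-per-new-task heuristic would pick Uma and Eli for 12, but a cheaper cover exists.
Choose Zane and Eli: together they cover painting, drywall, plumbing — every task.
Total fee: 3 + 7 = 10.
No cover costs less than 10.

10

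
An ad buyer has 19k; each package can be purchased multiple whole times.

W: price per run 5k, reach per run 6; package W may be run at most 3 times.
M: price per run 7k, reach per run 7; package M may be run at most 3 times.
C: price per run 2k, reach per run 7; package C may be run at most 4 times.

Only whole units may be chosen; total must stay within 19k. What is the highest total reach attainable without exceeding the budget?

40

C has the best ratio (7/2); taking only C gives at most 4×7 = 28 (stopped by the supply cap of 4).
Mixing does better — 2×W and 4×C: price 18 ≤ 19, reach 2·6 + 4·7 = 40.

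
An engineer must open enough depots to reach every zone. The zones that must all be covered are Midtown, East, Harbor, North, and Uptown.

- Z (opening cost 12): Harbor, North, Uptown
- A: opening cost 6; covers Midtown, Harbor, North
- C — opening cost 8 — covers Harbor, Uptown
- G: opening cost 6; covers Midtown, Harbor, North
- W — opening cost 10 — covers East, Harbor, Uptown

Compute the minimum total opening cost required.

16

This is a weighted set-cover instance.
Choose A and W: together they cover Midtown, East, Harbor, North, Uptown — every zone.
Total opening cost: 6 + 10 = 16.
No cover costs less than 16.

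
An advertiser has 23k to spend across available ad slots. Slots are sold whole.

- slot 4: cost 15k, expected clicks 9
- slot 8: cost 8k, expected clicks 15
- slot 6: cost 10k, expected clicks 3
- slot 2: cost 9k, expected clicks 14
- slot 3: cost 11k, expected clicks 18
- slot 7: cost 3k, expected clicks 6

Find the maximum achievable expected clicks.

39

slot 8 + slot 2 + slot 7: cost 8 + 9 + 3 = 20 ≤ 23, expected clicks 15 + 14 + 6 = 35.
slot 2 + slot 3 + slot 7: cost 9 + 11 + 3 = 23 ≤ 23, expected clicks 14 + 18 + 6 = 38.
slot 8 + slot 3 + slot 7: cost 8 + 11 + 3 = 22 ≤ 23, expected clicks 15 + 18 + 6 = 39.
Best is slot 8, slot 3, and slot 7 with total expected clicks 39.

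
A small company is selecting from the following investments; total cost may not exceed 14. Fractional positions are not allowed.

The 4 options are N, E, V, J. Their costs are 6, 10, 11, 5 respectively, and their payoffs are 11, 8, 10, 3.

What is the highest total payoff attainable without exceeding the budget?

Take N and J: cost 6 + 5 = 11 ≤ 14, payoff 11 + 3 = 14.
No other feasible combination does better.

14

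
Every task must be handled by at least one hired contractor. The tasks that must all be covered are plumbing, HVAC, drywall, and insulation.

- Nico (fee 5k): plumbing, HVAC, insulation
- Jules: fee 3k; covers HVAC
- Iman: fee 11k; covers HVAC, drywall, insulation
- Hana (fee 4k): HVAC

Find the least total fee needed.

Choose Nico and Iman: together they cover plumbing, HVAC, drywall, insulation — every task.
Total fee: 5 + 11 = 16.
No cover costs less than 16.

16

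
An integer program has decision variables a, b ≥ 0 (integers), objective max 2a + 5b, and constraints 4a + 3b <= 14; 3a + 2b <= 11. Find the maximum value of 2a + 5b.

The continuous relaxation peaks at (0, 4.67) with value 23.33; rounding to a feasible lattice point costs some objective.
(a,b)=(0,4): 4·0+3·4=12≤14, 3·0+2·4=8≤11, objective 20.
(a,b)=(1,3): 4·1+3·3=13≤14, 3·1+2·3=9≤11, objective 17.
(a,b)=(0,3): 4·0+3·3=9≤14, 3·0+2·3=6≤11, objective 15.
Maximum is 20 at (a,b)=(0,4).

20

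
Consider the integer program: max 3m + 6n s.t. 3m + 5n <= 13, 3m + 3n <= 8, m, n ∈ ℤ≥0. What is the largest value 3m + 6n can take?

12

The continuous relaxation peaks at (0, 2.6) with value 15.60; rounding to a feasible lattice point costs some objective.
(m,n)=(0,2): 3·0+5·2=10≤13, 3·0+3·2=6≤8, objective 12.
(m,n)=(1,1): 3·1+5·1=8≤13, 3·1+3·1=6≤8, objective 9.
(m,n)=(0,1): 3·0+5·1=5≤13, 3·0+3·1=3≤8, objective 6.
The best lattice point is (0,2), giving 12.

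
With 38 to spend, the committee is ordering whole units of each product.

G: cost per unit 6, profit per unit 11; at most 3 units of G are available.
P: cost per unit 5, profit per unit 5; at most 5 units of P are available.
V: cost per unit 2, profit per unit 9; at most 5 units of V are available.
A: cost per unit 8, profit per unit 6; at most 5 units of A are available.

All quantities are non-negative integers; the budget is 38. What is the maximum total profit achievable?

3×G, 2×P, and 5×V: cost 38 ≤ 38, profit 3·11 + 2·5 + 5·9 = 88.
3×G, 5×V, and 1×A: cost 36 ≤ 38, profit 3·11 + 5·9 + 1·6 = 84.
Best is 88.

88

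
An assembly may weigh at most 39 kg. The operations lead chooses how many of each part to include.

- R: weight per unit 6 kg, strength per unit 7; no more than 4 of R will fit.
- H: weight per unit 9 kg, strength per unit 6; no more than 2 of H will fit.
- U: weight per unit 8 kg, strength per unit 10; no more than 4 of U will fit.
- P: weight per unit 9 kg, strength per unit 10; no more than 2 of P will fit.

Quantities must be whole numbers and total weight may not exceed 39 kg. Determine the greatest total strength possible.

47

This is a bounded integer knapsack.
U has the best ratio (10/8); taking only U gives at most 4×10 = 40 (stopped by the weight limit).
Mixing does better — 1×R, 3×U, and 1×P: weight 39 ≤ 39, strength 1·7 + 3·10 + 1·10 = 47.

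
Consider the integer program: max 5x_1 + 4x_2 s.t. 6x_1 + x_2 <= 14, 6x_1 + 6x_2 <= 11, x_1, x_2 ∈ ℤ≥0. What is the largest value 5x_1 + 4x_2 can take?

The continuous relaxation peaks at (1.83, 0) with value 9.17; rounding to a feasible lattice point costs some objective.
(x_1,x_2)=(1,0): 6·1+1·0=6≤14, 6·1+6·0=6≤11, objective 5.
(x_1,x_2)=(0,1): 6·0+1·1=1≤14, 6·0+6·1=6≤11, objective 4.
(x_1,x_2)=(0,0): 6·0+1·0=0≤14, 6·0+6·0=0≤11, objective 0.
The best lattice point is (1,0), giving 5.

5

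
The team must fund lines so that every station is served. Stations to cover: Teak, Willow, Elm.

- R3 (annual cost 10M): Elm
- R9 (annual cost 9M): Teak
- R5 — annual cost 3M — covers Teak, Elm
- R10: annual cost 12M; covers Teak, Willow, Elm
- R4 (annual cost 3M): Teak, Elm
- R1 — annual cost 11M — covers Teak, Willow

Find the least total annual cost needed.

R10 alone covers Teak, Willow, Elm — every station.
Total annual cost: 12.

12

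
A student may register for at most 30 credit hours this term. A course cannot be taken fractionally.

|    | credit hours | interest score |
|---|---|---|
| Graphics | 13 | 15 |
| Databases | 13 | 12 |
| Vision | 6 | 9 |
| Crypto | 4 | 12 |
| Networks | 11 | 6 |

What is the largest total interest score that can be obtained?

This is a 0-1 knapsack instance.
Allowing fractional choices, the relaxed optimum would be about 42.5, but courses are indivisible.
Graphics + Vision + Crypto: credit hours 13 + 6 + 4 = 23 ≤ 30, interest score 15 + 9 + 12 = 36.
Graphics + Databases + Crypto: credit hours 13 + 13 + 4 = 30 ≤ 30, interest score 15 + 12 + 12 = 39.
Best is Graphics, Databases, and Crypto with total interest score 39.

39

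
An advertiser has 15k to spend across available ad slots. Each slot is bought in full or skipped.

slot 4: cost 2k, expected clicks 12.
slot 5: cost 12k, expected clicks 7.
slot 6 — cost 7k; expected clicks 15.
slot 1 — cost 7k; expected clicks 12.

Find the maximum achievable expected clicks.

This is an integer program with binary decision variables.
Take slot 4 and slot 6: cost 2 + 7 = 9 ≤ 15, expected clicks 12 + 15 = 27.
No feasible combination exceeds this.

27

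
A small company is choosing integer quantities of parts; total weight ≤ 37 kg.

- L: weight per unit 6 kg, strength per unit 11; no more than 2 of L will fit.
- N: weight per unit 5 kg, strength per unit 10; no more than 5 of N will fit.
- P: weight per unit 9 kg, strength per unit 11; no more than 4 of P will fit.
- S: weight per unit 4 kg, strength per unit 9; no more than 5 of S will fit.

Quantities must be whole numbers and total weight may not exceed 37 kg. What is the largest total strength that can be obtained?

77

1×L, 3×N, and 4×S: weight 37 ≤ 37, strength 1·11 + 3·10 + 4·9 = 77.
5×N and 3×S: weight 37 ≤ 37, strength 5·10 + 3·9 = 77.
Best is 77.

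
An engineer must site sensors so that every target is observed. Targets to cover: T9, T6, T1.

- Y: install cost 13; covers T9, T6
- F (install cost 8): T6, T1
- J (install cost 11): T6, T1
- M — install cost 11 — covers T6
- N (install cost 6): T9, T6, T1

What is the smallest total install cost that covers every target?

6

This is an integer covering problem.
N alone covers T9, T6, T1 — every target.
Total install cost: 6.
No cover costs less than 6.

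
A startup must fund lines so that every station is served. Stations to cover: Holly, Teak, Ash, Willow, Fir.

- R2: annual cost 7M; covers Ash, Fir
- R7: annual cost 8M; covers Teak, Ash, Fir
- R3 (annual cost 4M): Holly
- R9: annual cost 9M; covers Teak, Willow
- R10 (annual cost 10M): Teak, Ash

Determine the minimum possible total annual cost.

This is an integer covering problem.
The greedy cost-per-new-station heuristic would pick R7, R3, and R9 for 21, but a cheaper cover exists.
Choose R2, R3, and R9: together they cover Holly, Teak, Ash, Willow, Fir — every station.
Total annual cost: 7 + 4 + 9 = 20.
No cover costs less than 20.

20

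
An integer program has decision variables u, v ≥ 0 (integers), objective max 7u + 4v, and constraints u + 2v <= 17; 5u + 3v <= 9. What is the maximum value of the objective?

12

(u,v)=(0,3): 1·0+2·3=6≤17, 5·0+3·3=9≤9, objective 12.
(u,v)=(1,1): 1·1+2·1=3≤17, 5·1+3·1=8≤9, objective 11.
Maximum is 12 at (u,v)=(0,3).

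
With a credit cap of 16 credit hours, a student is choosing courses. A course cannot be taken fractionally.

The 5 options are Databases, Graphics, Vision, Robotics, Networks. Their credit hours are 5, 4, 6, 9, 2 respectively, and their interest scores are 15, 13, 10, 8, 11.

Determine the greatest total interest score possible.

39

Databases + Graphics + Vision: credit hours 5 + 4 + 6 = 15 ≤ 16, interest score 15 + 13 + 10 = 38.
Databases + Graphics + Networks: credit hours 5 + 4 + 2 = 11 ≤ 16, interest score 15 + 13 + 11 = 39.
Databases + Vision + Networks: credit hours 5 + 6 + 2 = 13 ≤ 16, interest score 15 + 10 + 11 = 36.
Best is Databases, Graphics, and Networks with total interest score 39.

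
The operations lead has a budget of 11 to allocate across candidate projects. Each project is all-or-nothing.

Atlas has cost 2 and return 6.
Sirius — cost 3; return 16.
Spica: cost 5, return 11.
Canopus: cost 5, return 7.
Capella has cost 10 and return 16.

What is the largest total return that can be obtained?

33

Allowing fractional choices, the relaxed optimum would be about 34.6, but projects are indivisible.
Sirius + Spica: cost 3 + 5 = 8 ≤ 11, return 16 + 11 = 27.
Atlas + Sirius + Spica: cost 2 + 3 + 5 = 10 ≤ 11, return 6 + 16 + 11 = 33.
Atlas + Sirius + Canopus: cost 2 + 3 + 5 = 10 ≤ 11, return 6 + 16 + 7 = 29.
Best is Atlas, Sirius, and Spica with total return 33.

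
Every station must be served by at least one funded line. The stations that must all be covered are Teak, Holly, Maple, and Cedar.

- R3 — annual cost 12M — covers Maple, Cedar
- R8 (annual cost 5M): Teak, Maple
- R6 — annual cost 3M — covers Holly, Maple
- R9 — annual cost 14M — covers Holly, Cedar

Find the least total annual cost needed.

19

The greedy cost-per-new-station heuristic would pick R6, R8, and R3 for 20, but a cheaper cover exists.
Choose R8 and R9: together they cover Teak, Holly, Maple, Cedar — every station.
Total annual cost: 5 + 14 = 19.
No cover costs less than 19.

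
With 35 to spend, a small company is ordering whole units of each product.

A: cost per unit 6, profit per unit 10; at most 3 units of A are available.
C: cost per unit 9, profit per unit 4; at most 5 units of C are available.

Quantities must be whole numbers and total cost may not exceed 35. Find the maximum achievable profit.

34

Take 3×A and 1×C: cost 27 ≤ 35, profit 3·10 + 1·4 = 34.
A has the best ratio (10/6) and is taken to its limit of 3; remaining capacity is filled optimally with the others.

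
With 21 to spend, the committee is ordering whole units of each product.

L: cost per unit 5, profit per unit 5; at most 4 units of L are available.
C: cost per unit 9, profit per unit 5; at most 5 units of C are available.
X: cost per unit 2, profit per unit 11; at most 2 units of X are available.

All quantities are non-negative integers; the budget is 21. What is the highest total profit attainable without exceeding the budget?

37

X has the best ratio (11/2); taking only X gives at most 2×11 = 22 (stopped by the supply cap of 2).
Mixing does better — 3×L and 2×X: cost 19 ≤ 21, profit 3·5 + 2·11 = 37.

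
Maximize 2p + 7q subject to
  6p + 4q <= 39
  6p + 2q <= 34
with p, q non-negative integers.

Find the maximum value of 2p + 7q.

63

The continuous relaxation peaks at (0, 9.75) with value 68.25; rounding to a feasible lattice point costs some objective.
(p,q)=(0,9) is feasible, giving 63.
(p,q)=(1,8) is feasible, giving 58.
Maximum is 63 at (p,q)=(0,9).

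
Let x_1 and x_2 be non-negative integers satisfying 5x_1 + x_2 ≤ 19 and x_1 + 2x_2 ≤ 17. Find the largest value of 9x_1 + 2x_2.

(x_1,x_2)=(3,4) is feasible, giving 35.
(x_1,x_2)=(3,3) is feasible, giving 33.
(x_1,x_2)=(2,7) is feasible, giving 32.
No feasible integer point exceeds 35.

35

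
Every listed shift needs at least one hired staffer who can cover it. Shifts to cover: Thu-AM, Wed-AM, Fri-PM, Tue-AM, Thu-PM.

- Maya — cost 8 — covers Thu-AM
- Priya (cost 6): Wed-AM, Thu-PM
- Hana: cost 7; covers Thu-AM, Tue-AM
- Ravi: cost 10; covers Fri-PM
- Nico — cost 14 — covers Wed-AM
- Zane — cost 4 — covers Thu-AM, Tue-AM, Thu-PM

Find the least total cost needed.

Choose Priya, Ravi, and Zane: together they cover Thu-AM, Wed-AM, Fri-PM, Tue-AM, Thu-PM — every shift.
Total cost: 6 + 10 + 4 = 20.
No cover costs less than 20.

20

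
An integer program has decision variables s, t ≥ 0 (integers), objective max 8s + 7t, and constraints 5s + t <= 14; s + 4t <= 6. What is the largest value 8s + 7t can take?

23

(s,t)=(2,1): 5·2+1·1=11≤14, 1·2+4·1=6≤6, objective 23.
(s,t)=(2,0): 5·2+1·0=10≤14, 1·2+4·0=2≤6, objective 16.
(s,t)=(1,1): 5·1+1·1=6≤14, 1·1+4·1=5≤6, objective 15.
Maximum is 23 at (s,t)=(2,1).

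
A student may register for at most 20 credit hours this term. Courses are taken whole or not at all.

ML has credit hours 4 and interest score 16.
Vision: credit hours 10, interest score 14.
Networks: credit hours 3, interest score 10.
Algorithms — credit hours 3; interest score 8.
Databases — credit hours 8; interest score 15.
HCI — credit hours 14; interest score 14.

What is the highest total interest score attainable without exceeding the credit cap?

Allowing fractional choices, the relaxed optimum would be about 51.8, but courses are indivisible.
ML + Vision + Networks + Algorithms: credit hours 4 + 10 + 3 + 3 = 20 ≤ 20, interest score 16 + 14 + 10 + 8 = 48.
ML + Networks + Algorithms + Databases: credit hours 4 + 3 + 3 + 8 = 18 ≤ 20, interest score 16 + 10 + 8 + 15 = 49.
Best is ML, Networks, Algorithms, and Databases with total interest score 49.

49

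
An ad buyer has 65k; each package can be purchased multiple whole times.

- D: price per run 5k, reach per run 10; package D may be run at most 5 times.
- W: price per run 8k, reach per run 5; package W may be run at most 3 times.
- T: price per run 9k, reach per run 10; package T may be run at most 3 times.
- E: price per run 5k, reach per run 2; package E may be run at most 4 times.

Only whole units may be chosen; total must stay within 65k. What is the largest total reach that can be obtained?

87

5×D, 1×W, and 3×T: price 60 ≤ 65, reach 5·10 + 1·5 + 3·10 = 85.
5×D, 1×W, 3×T, and 1×E: price 65 ≤ 65, reach 5·10 + 1·5 + 3·10 + 1·2 = 87.
Best is 87.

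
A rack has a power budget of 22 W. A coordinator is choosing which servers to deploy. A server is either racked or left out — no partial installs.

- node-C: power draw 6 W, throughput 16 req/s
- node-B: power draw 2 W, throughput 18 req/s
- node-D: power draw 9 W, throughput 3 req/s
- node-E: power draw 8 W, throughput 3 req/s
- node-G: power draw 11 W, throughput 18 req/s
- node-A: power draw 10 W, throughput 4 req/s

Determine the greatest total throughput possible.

52

Take node-C, node-B, and node-G: power draw 6 + 2 + 11 = 19 ≤ 22, throughput 16 + 18 + 18 = 52.
No other feasible combination does better.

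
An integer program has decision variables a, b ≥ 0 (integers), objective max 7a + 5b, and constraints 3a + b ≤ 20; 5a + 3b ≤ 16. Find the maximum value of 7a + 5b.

(a,b)=(0,5) is feasible, giving 25.
(a,b)=(0,4) is feasible, giving 20.
The best lattice point is (0,5), giving 25.

25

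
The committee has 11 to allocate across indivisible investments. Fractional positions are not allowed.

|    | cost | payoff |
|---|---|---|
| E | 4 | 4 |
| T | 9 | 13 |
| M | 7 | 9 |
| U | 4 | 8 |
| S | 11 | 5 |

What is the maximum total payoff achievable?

17

M + U: cost 7 + 4 = 11 ≤ 11, payoff 9 + 8 = 17.
T: cost 9 ≤ 11, payoff 13.
Best is M and U with total payoff 17.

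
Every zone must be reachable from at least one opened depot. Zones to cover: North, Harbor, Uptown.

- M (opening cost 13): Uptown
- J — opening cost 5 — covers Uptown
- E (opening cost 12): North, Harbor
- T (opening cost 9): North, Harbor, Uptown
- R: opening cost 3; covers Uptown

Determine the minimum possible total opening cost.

This is a weighted set-cover instance.
T alone covers North, Harbor, Uptown — every zone.
Total opening cost: 9.

9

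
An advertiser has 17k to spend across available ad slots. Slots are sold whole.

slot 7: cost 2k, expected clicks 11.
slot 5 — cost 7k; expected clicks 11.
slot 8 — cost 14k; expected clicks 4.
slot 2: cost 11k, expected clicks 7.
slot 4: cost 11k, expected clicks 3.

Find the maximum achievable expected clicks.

Allowing fractional choices, the relaxed optimum would be about 27.1, but ad slots are indivisible.
slot 7 + slot 5: cost 2 + 7 = 9 ≤ 17, expected clicks 11 + 11 = 22.
slot 7 + slot 2: cost 2 + 11 = 13 ≤ 17, expected clicks 11 + 7 = 18.
Best is slot 7 and slot 5 with total expected clicks 22.

22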